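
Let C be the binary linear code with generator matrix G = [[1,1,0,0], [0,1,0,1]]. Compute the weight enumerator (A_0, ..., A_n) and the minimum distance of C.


Weight distribution: A_0 = 1, A_2 = 3. Minimum distance d = 2.

Enumerate all 2^2 = 4 messages m ∈ F_2^2.
For each, compute codeword c = mG in F_2^4, then tally its weight.
  m = 00 → c = 0000, weight = 0.
  m = 10 → c = 1100, weight = 2.
  m = 01 → c = 0101, weight = 2.
  m = 11 → c = 1001, weight = 2.
Tally weights:
  weight 0: 1 codewords.
  weight 2: 3 codewords.
Minimum distance d = smallest w > 0 with A_w > 0 = 2.
Sanity: Σ A_w = 4 = 2^2 = 4 ✓.


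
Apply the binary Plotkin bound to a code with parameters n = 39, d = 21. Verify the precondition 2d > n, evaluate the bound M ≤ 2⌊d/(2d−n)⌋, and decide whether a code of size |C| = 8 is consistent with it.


Plotkin bound M ≤ 14; given |C| = 8 ≤ bound (satisfied).

Check applicability: 2d = 42, n = 39.
2d − n = 3 > 0, so Plotkin applies.
Compute d/(2d−n) = 21/3 ≈ 7.0000.
⌊d/(2d−n)⌋ = 7.
Plotkin bound: M ≤ 2·7 = 14.
Given |C| = 8, check: satisfied.
This |C| is below the Plotkin bound.


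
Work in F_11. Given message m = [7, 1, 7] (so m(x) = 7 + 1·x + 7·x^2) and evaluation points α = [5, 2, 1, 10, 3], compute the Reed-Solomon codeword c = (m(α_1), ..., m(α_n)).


c = [0, 4, 4, 2, 7]

Message polynomial: m(x) = 7 + 1·x + 7·x^2 (mod 11).
For each evaluation point α_i, compute m(α_i) mod 11:
  α_1 = 5: Horner steps 7 → 3 → 0, so m(5) = 0.
  α_2 = 2: Horner steps 7 → 4 → 4, so m(2) = 4.
  α_3 = 1: Horner steps 7 → 8 → 4, so m(1) = 4.
  α_4 = 10: Horner steps 7 → 5 → 2, so m(10) = 2.
  α_5 = 3: Horner steps 7 → 0 → 7, so m(3) = 7.
Codeword c = [0, 4, 4, 2, 7] ∈ F_11^5.


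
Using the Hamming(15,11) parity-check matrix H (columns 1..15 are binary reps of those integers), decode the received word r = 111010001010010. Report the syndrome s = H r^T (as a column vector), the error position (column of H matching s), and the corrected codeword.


s = (1, 0, 0, 1)^T, error position = 9, corrected codeword c = 111010000010010

Compute s = H r^T mod 2 one row at a time:
  s_1 = 0 + 1 + 0 + 1 + 0 + 0 + 1 + 0 = 3 ≡ 1 (mod 2).
  s_2 = 0 + 1 + 0 + 0 + 0 + 0 + 1 + 0 = 2 ≡ 0 (mod 2).
  s_3 = 1 + 1 + 0 + 0 + 0 + 1 + 1 + 0 = 4 ≡ 0 (mod 2).
  s_4 = 1 + 1 + 1 + 0 + 1 + 1 + 0 + 0 = 5 ≡ 1 (mod 2).
s = (1, 0, 0, 1)^T — this equals column 9 of H (binary 1001), so error is at position 9.
Correct: flip bit 9 of r = 111010001010010 to get c = 111010000010010.


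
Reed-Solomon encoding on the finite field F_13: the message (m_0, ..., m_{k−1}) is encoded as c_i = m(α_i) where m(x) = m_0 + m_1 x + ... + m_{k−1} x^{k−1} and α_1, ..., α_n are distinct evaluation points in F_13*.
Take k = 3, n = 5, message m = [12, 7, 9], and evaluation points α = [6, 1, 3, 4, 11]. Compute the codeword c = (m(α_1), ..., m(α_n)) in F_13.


c = [1, 2, 10, 2, 8]

Message polynomial: m(x) = 12 + 7·x + 9·x^2 (mod 13).
For each evaluation point α_i, compute m(α_i) mod 13:
  α_1 = 6: Horner steps 9 → 9 → 1, so m(6) = 1.
  α_2 = 1: Horner steps 9 → 3 → 2, so m(1) = 2.
  α_3 = 3: Horner steps 9 → 8 → 10, so m(3) = 10.
  α_4 = 4: Horner steps 9 → 4 → 2, so m(4) = 2.
  α_5 = 11: Horner steps 9 → 2 → 8, so m(11) = 8.
Codeword c = [1, 2, 10, 2, 8] ∈ F_13^5.


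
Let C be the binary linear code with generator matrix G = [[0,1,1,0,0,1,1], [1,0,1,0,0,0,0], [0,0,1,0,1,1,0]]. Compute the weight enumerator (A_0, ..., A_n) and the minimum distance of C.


Weight distribution: A_0 = 1, A_2 = 1, A_3 = 3, A_4 = 2, A_5 = 1. Minimum distance d = 2.

Enumerate all 2^3 = 8 messages m ∈ F_2^3.
For each, compute codeword c = mG in F_2^7, then tally its weight.
  m = 000 → c = 0000000, weight = 0.
  m = 100 → c = 0110011, weight = 4.
  m = 010 → c = 1010000, weight = 2.
  m = 110 → c = 1100011, weight = 4.
  m = 001 → c = 0010110, weight = 3.
  m = 101 → c = 0100101, weight = 3.
  m = 011 → c = 1000110, weight = 3.
  m = 111 → c = 1110101, weight = 5.
Tally weights:
  weight 0: 1 codewords.
  weight 2: 1 codewords.
  weight 3: 3 codewords.
  weight 4: 2 codewords.
  weight 5: 1 codewords.
Minimum distance d = smallest w > 0 with A_w > 0 = 2.
Sanity: Σ A_w = 8 = 2^3 = 8 ✓.


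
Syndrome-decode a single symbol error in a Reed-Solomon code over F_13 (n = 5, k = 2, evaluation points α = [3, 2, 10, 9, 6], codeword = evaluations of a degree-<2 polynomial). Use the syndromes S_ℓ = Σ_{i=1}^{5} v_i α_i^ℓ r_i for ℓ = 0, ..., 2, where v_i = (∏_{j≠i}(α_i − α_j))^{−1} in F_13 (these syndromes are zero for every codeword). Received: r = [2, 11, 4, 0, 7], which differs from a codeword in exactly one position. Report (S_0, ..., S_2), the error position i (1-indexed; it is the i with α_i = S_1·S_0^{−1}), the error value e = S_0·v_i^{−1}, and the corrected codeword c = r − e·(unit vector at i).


S = (6, 10, 8), error at position 5, error magnitude e = 6, c = [2, 11, 4, 0, 1].

Step 1: column multipliers v_i = (∏_{j≠i}(α_i − α_j))^{−1} mod 13.
  i = 1 (α = 3): (3−2)(3−10)(3−9)(3−6) = 1·(−7)·(−6)·(−3) = −126 ≡ 4, so v_1 = 4^{−1} = 10 (mod 13).
  i = 2 (α = 2): (2−3)(2−10)(2−9)(2−6) = (−1)·(−8)·(−7)·(−4) = 224 ≡ 3, so v_2 = 3^{−1} = 9 (mod 13).
  i = 3 (α = 10): (10−3)(10−2)(10−9)(10−6) = 7·8·1·4 = 224 ≡ 3, so v_3 = 3^{−1} = 9 (mod 13).
  i = 4 (α = 9): (9−3)(9−2)(9−10)(9−6) = 6·7·(−1)·3 = −126 ≡ 4, so v_4 = 4^{−1} = 10 (mod 13).
  i = 5 (α = 6): (6−3)(6−2)(6−10)(6−9) = 3·4·(−4)·(−3) = 144 ≡ 1, so v_5 = 1^{−1} = 1 (mod 13).
  v = [10, 9, 9, 10, 1].
Step 2: syndromes of r = [2, 11, 4, 0, 7] (all sums mod 13).
  S_0 = Σ v_i r_i = 10·2 + 9·11 + 9·4 + 10·0 + 1·7 = 162 ≡ 6.
  S_1 = Σ v_i α_i r_i = 10·3·2 + 9·2·11 + 9·10·4 + 10·9·0 + 1·6·7 = 660 ≡ 10.
  α_i^2 mod 13 = [9, 4, 9, 3, 10].
  S_2 = Σ v_i α_i^2 r_i = 10·9·2 + 9·4·11 + 9·9·4 + 10·3·0 + 1·10·7 = 970 ≡ 8.
  S = (6, 10, 8) ≠ 0, so r is not a codeword (an error is present).
Step 3: locate the error. For a single error e at position i, S_ℓ = v_i·e·α_i^ℓ, so α_err = S_1/S_0.
  S_0^{−1} = 6^{−1} = 11 (mod 13), so α_err = 10·11 = 110 ≡ 6 = α_5. Error position i = 5.
  Consistency check: S_2/S_1 = 8·4 = 32 ≡ 6 = α_err ✓ (single-error assumption holds).
Step 4: error magnitude e = S_0/v_5 = S_0·∏_{j≠5}(α_5 − α_j) = 6·1 = 6 ≡ 6 (mod 13).
Step 5: correct position 5: c_5 = r_5 − e = 7 − 6 ≡ 1 (mod 13). Hence c = [2, 11, 4, 0, 1].
  Check: interpolating c through the α_i gives m(x) = 3 + 4·x (degree < 2) with m(α_i) = c_i for every i, so c is indeed a codeword.


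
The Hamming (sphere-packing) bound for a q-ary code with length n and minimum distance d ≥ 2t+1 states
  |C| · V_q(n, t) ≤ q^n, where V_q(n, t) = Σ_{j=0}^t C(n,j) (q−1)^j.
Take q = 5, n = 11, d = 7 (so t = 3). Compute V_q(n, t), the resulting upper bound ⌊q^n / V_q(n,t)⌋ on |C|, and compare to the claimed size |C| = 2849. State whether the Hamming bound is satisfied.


V_q(n, t) = 11485, q^n = 48828125, Hamming bound = 4251, |C| = 2849 ≤ bound (satisfied).

Step 1: Compute V_q(n, t) = Σ_{j=0}^3 C(n, j) (q−1)^j.
  j = 0: C(11,0)·(4)^0 = 1·1 = 1.
  j = 1: C(11,1)·(4)^1 = 11·4 = 44.
  j = 2: C(11,2)·(4)^2 = 55·16 = 880.
  j = 3: C(11,3)·(4)^3 = 165·64 = 10560.
  V_q(n, t) = 1 + 44 + 880 + 10560 = 11485.
Step 2: q^n = 5^11 = 48828125.
Step 3: Hamming bound ⌊q^n / V_q(n,t)⌋ = ⌊48828125/11485⌋ = 4251.
Step 4: Compare |C| = 2849 to 4251: satisfied.
The claimed |C| lies below the Hamming bound.


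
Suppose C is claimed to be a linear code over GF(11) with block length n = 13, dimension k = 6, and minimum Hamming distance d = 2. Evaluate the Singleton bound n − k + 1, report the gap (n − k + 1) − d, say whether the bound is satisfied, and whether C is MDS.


Singleton RHS = n − k + 1 = 8, slack = 6, bound satisfied, not MDS.

Singleton bound: d ≤ n − k + 1.
Here n = 13, k = 6, so n − k + 1 = 8.
Given d = 2, check d ≤ 8: YES.
Slack = (n − k + 1) − d = 6.
The code is NOT MDS (slack = 6 > 0).
Description: the claimed parameters are [13, 6, 2]_11; such a code would be non-MDS.


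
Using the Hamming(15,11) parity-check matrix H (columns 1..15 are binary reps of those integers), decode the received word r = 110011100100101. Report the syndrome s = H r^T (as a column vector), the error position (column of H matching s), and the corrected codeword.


s = (1, 1, 1, 1)^T, error position = 15, corrected codeword c = 110011100100100

Compute s = H r^T mod 2 one row at a time:
  s_1 = 0 + 0 + 1 + 0 + 0 + 1 + 0 + 1 = 3 ≡ 1 (mod 2).
  s_2 = 0 + 1 + 1 + 1 + 0 + 1 + 0 + 1 = 5 ≡ 1 (mod 2).
  s_3 = 1 + 0 + 1 + 1 + 1 + 0 + 0 + 1 = 5 ≡ 1 (mod 2).
  s_4 = 1 + 0 + 1 + 1 + 0 + 0 + 1 + 1 = 5 ≡ 1 (mod 2).
s = (1, 1, 1, 1)^T — this equals column 15 of H (binary 1111), so error is at position 15.
Correct: flip bit 15 of r = 110011100100101 to get c = 110011100100100.


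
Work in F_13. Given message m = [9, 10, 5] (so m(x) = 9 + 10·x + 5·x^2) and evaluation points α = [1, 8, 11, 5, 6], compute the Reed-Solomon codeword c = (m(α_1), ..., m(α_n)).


c = [11, 6, 9, 2, 2]

Message polynomial: m(x) = 9 + 10·x + 5·x^2 (mod 13).
For each evaluation point α_i, compute m(α_i) mod 13:
  α_1 = 1: Horner steps 5 → 2 → 11, so m(1) = 11.
  α_2 = 8: Horner steps 5 → 11 → 6, so m(8) = 6.
  α_3 = 11: Horner steps 5 → 0 → 9, so m(11) = 9.
  α_4 = 5: Horner steps 5 → 9 → 2, so m(5) = 2.
  α_5 = 6: Horner steps 5 → 1 → 2, so m(6) = 2.
Codeword c = [11, 6, 9, 2, 2] ∈ F_13^5.


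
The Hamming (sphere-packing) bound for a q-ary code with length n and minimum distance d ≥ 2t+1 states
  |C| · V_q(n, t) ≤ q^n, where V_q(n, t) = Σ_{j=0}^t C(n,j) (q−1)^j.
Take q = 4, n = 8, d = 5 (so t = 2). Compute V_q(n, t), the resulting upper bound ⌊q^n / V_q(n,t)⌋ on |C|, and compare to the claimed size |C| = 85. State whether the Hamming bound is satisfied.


V_q(n, t) = 277, q^n = 65536, Hamming bound = 236, |C| = 85 ≤ bound (satisfied).

Step 1: Compute V_q(n, t) = Σ_{j=0}^2 C(n, j) (q−1)^j.
  j = 0: C(8,0)·(3)^0 = 1·1 = 1.
  j = 1: C(8,1)·(3)^1 = 8·3 = 24.
  j = 2: C(8,2)·(3)^2 = 28·9 = 252.
  V_q(n, t) = 1 + 24 + 252 = 277.
Step 2: q^n = 4^8 = 65536.
Step 3: Hamming bound ⌊q^n / V_q(n,t)⌋ = ⌊65536/277⌋ = 236.
Step 4: Compare |C| = 85 to 236: satisfied.
The claimed |C| lies below the Hamming bound.


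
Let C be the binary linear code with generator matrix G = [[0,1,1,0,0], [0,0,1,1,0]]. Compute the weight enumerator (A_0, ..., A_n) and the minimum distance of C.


Weight distribution: A_0 = 1, A_2 = 3. Minimum distance d = 2.

Enumerate all 2^2 = 4 messages m ∈ F_2^2.
For each, compute codeword c = mG in F_2^5, then tally its weight.
  m = 00 → c = 00000, weight = 0.
  m = 10 → c = 01100, weight = 2.
  m = 01 → c = 00110, weight = 2.
  m = 11 → c = 01010, weight = 2.
Tally weights:
  weight 0: 1 codewords.
  weight 2: 3 codewords.
Minimum distance d = smallest w > 0 with A_w > 0 = 2.
Sanity: Σ A_w = 4 = 2^2 = 4 ✓.


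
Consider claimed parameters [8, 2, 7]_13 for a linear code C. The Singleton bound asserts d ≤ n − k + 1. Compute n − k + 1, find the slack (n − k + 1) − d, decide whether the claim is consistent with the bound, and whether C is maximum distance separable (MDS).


Singleton RHS = n − k + 1 = 7, slack = 0, bound satisfied, MDS.

Singleton bound: d ≤ n − k + 1.
Here n = 8, k = 2, so n − k + 1 = 7.
Given d = 7, check d ≤ 7: YES.
Slack = (n − k + 1) − d = 0.
The code is MDS (slack = 0).
Description: the claimed parameters are [8, 2, 7]_13; such a code would be MDS (meets Singleton bound).


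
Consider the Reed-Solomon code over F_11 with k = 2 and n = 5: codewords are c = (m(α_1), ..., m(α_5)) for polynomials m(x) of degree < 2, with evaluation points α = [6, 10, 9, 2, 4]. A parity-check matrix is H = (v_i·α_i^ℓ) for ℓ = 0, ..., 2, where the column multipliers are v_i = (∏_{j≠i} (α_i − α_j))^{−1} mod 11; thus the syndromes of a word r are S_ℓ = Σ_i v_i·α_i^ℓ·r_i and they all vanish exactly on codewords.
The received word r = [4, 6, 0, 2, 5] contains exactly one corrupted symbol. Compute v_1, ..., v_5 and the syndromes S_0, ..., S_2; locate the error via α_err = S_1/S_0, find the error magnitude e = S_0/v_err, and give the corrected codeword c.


S = (2, 8, 10), error at position 5, error magnitude e = 2, c = [4, 6, 0, 2, 3].

Step 1: column multipliers v_i = (∏_{j≠i}(α_i − α_j))^{−1} mod 11.
  i = 1 (α = 6): (6−10)(6−9)(6−2)(6−4) = (−4)·(−3)·4·2 = 96 ≡ 8, so v_1 = 8^{−1} = 7 (mod 11).
  i = 2 (α = 10): (10−6)(10−9)(10−2)(10−4) = 4·1·8·6 = 192 ≡ 5, so v_2 = 5^{−1} = 9 (mod 11).
  i = 3 (α = 9): (9−6)(9−10)(9−2)(9−4) = 3·(−1)·7·5 = −105 ≡ 5, so v_3 = 5^{−1} = 9 (mod 11).
  i = 4 (α = 2): (2−6)(2−10)(2−9)(2−4) = (−4)·(−8)·(−7)·(−2) = 448 ≡ 8, so v_4 = 8^{−1} = 7 (mod 11).
  i = 5 (α = 4): (4−6)(4−10)(4−9)(4−2) = (−2)·(−6)·(−5)·2 = −120 ≡ 1, so v_5 = 1^{−1} = 1 (mod 11).
  v = [7, 9, 9, 7, 1].
Step 2: syndromes of r = [4, 6, 0, 2, 5] (all sums mod 11).
  S_0 = Σ v_i r_i = 7·4 + 9·6 + 9·0 + 7·2 + 1·5 = 101 ≡ 2.
  S_1 = Σ v_i α_i r_i = 7·6·4 + 9·10·6 + 9·9·0 + 7·2·2 + 1·4·5 = 756 ≡ 8.
  α_i^2 mod 11 = [3, 1, 4, 4, 5].
  S_2 = Σ v_i α_i^2 r_i = 7·3·4 + 9·1·6 + 9·4·0 + 7·4·2 + 1·5·5 = 219 ≡ 10.
  S = (2, 8, 10) ≠ 0, so r is not a codeword (an error is present).
Step 3: locate the error. For a single error e at position i, S_ℓ = v_i·e·α_i^ℓ, so α_err = S_1/S_0.
  S_0^{−1} = 2^{−1} = 6 (mod 11), so α_err = 8·6 = 48 ≡ 4 = α_5. Error position i = 5.
  Consistency check: S_2/S_1 = 10·7 = 70 ≡ 4 = α_err ✓ (single-error assumption holds).
Step 4: error magnitude e = S_0/v_5 = S_0·∏_{j≠5}(α_5 − α_j) = 2·1 = 2 ≡ 2 (mod 11).
Step 5: correct position 5: c_5 = r_5 − e = 5 − 2 ≡ 3 (mod 11). Hence c = [4, 6, 0, 2, 3].
  Check: interpolating c through the α_i gives m(x) = 1 + 6·x (degree < 2) with m(α_i) = c_i for every i, so c is indeed a codeword.


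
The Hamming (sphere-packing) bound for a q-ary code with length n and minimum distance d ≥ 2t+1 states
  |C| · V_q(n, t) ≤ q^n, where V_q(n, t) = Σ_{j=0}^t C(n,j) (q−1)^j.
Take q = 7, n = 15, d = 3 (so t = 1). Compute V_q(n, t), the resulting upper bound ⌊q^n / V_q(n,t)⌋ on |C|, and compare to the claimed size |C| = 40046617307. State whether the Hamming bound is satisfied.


V_q(n, t) = 91, q^n = 4747561509943, Hamming bound = 52171005603, |C| = 40046617307 ≤ bound (satisfied).

Step 1: Compute V_q(n, t) = Σ_{j=0}^1 C(n, j) (q−1)^j.
  j = 0: C(15,0)·(6)^0 = 1·1 = 1.
  j = 1: C(15,1)·(6)^1 = 15·6 = 90.
  V_q(n, t) = 1 + 90 = 91.
Step 2: q^n = 7^15 = 4747561509943.
Step 3: Hamming bound ⌊q^n / V_q(n,t)⌋ = ⌊4747561509943/91⌋ = 52171005603.
Step 4: Compare |C| = 40046617307 to 52171005603: satisfied.
The claimed |C| lies below the Hamming bound.


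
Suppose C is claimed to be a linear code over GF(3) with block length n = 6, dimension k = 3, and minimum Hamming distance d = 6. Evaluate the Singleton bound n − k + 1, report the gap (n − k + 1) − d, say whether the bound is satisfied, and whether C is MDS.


Singleton RHS = n − k + 1 = 4, slack = -2, bound violated (no such code; not MDS).

Singleton bound: d ≤ n − k + 1.
Here n = 6, k = 3, so n − k + 1 = 4.
Given d = 6, check d ≤ 4: NO.
Slack = (n − k + 1) − d = -2.
The slack is negative: d = 6 exceeds n − k + 1 = 4 by 2, so the Singleton bound is violated and no linear [6, 3, 6]_3 code can exist. In particular it is not MDS (MDS requires d = n − k + 1 exactly).
Description: the claimed parameters are [6, 3, 6]_3; such a code would be impossible (violates the Singleton bound).


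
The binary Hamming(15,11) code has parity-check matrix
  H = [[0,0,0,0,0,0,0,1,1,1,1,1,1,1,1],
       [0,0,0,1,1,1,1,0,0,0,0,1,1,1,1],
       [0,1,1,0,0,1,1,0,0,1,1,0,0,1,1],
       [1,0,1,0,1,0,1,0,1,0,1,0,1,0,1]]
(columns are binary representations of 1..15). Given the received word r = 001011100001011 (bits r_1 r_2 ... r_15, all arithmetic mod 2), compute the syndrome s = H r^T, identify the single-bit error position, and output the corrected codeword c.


s = (1, 0, 1, 0)^T, error position = 10, corrected codeword c = 001011100101011

Compute s = H r^T mod 2 one row at a time:
  s_1 = 0 + 0 + 0 + 0 + 1 + 0 + 1 + 1 = 3 ≡ 1 (mod 2).
  s_2 = 0 + 1 + 1 + 1 + 1 + 0 + 1 + 1 = 6 ≡ 0 (mod 2).
  s_3 = 0 + 1 + 1 + 1 + 0 + 0 + 1 + 1 = 5 ≡ 1 (mod 2).
  s_4 = 0 + 1 + 1 + 1 + 0 + 0 + 0 + 1 = 4 ≡ 0 (mod 2).
s = (1, 0, 1, 0)^T — this equals column 10 of H (binary 1010), so error is at position 10.
Correct: flip bit 10 of r = 001011100001011 to get c = 001011100101011.


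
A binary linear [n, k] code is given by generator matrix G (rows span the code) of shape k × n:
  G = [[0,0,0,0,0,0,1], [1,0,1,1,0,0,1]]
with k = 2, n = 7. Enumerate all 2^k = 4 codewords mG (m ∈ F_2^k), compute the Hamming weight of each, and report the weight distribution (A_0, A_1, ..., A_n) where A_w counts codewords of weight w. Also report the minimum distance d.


Weight distribution: A_0 = 1, A_1 = 1, A_3 = 1, A_4 = 1. Minimum distance d = 1.

Enumerate all 2^2 = 4 messages m ∈ F_2^2.
For each, compute codeword c = mG in F_2^7, then tally its weight.
  m = 00 → c = 0000000, weight = 0.
  m = 10 → c = 0000001, weight = 1.
  m = 01 → c = 1011001, weight = 4.
  m = 11 → c = 1011000, weight = 3.
Tally weights:
  weight 0: 1 codewords.
  weight 1: 1 codewords.
  weight 3: 1 codewords.
  weight 4: 1 codewords.
Minimum distance d = smallest w > 0 with A_w > 0 = 1.
Sanity: Σ A_w = 4 = 2^2 = 4 ✓.


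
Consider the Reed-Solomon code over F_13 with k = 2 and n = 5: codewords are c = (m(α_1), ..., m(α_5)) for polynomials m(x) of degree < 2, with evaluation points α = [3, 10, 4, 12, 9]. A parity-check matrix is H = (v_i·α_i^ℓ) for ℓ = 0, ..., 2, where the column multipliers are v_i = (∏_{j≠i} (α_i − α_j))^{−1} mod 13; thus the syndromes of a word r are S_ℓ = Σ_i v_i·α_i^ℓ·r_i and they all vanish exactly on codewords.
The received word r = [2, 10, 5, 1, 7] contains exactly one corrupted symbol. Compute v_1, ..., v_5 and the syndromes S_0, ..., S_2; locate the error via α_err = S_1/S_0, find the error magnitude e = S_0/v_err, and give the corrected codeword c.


S = (8, 5, 8), error at position 4, error magnitude e = 11, c = [2, 10, 5, 3, 7].

Step 1: column multipliers v_i = (∏_{j≠i}(α_i − α_j))^{−1} mod 13.
  i = 1 (α = 3): (3−10)(3−4)(3−12)(3−9) = (−7)·(−1)·(−9)·(−6) = 378 ≡ 1, so v_1 = 1^{−1} = 1 (mod 13).
  i = 2 (α = 10): (10−3)(10−4)(10−12)(10−9) = 7·6·(−2)·1 = −84 ≡ 7, so v_2 = 7^{−1} = 2 (mod 13).
  i = 3 (α = 4): (4−3)(4−10)(4−12)(4−9) = 1·(−6)·(−8)·(−5) = −240 ≡ 7, so v_3 = 7^{−1} = 2 (mod 13).
  i = 4 (α = 12): (12−3)(12−10)(12−4)(12−9) = 9·2·8·3 = 432 ≡ 3, so v_4 = 3^{−1} = 9 (mod 13).
  i = 5 (α = 9): (9−3)(9−10)(9−4)(9−12) = 6·(−1)·5·(−3) = 90 ≡ 12, so v_5 = 12^{−1} = 12 (mod 13).
  v = [1, 2, 2, 9, 12].
Step 2: syndromes of r = [2, 10, 5, 1, 7] (all sums mod 13).
  S_0 = Σ v_i r_i = 1·2 + 2·10 + 2·5 + 9·1 + 12·7 = 125 ≡ 8.
  S_1 = Σ v_i α_i r_i = 1·3·2 + 2·10·10 + 2·4·5 + 9·12·1 + 12·9·7 = 1110 ≡ 5.
  α_i^2 mod 13 = [9, 9, 3, 1, 3].
  S_2 = Σ v_i α_i^2 r_i = 1·9·2 + 2·9·10 + 2·3·5 + 9·1·1 + 12·3·7 = 489 ≡ 8.
  S = (8, 5, 8) ≠ 0, so r is not a codeword (an error is present).
Step 3: locate the error. For a single error e at position i, S_ℓ = v_i·e·α_i^ℓ, so α_err = S_1/S_0.
  S_0^{−1} = 8^{−1} = 5 (mod 13), so α_err = 5·5 = 25 ≡ 12 = α_4. Error position i = 4.
  Consistency check: S_2/S_1 = 8·8 = 64 ≡ 12 = α_err ✓ (single-error assumption holds).
Step 4: error magnitude e = S_0/v_4 = S_0·∏_{j≠4}(α_4 − α_j) = 8·3 = 24 ≡ 11 (mod 13).
Step 5: correct position 4: c_4 = r_4 − e = 1 − 11 ≡ 3 (mod 13). Hence c = [2, 10, 5, 3, 7].
  Check: interpolating c through the α_i gives m(x) = 6 + 3·x (degree < 2) with m(α_i) = c_i for every i, so c is indeed a codeword.


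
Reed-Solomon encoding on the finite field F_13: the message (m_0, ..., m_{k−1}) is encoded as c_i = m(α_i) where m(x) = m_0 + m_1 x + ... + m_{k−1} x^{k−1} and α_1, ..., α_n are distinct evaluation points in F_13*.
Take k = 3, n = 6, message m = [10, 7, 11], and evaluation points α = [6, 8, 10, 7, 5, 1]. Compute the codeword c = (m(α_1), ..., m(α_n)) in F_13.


c = [6, 3, 10, 0, 8, 2]

Message polynomial: m(x) = 10 + 7·x + 11·x^2 (mod 13).
For each evaluation point α_i, compute m(α_i) mod 13:
  α_1 = 6: Horner steps 11 → 8 → 6, so m(6) = 6.
  α_2 = 8: Horner steps 11 → 4 → 3, so m(8) = 3.
  α_3 = 10: Horner steps 11 → 0 → 10, so m(10) = 10.
  α_4 = 7: Horner steps 11 → 6 → 0, so m(7) = 0.
  α_5 = 5: Horner steps 11 → 10 → 8, so m(5) = 8.
  α_6 = 1: Horner steps 11 → 5 → 2, so m(1) = 2.
Codeword c = [6, 3, 10, 0, 8, 2] ∈ F_13^6.


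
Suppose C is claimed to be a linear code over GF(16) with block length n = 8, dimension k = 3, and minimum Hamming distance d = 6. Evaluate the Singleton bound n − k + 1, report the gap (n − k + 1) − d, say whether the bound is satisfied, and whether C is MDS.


Singleton RHS = n − k + 1 = 6, slack = 0, bound satisfied, MDS.

Singleton bound: d ≤ n − k + 1.
Here n = 8, k = 3, so n − k + 1 = 6.
Given d = 6, check d ≤ 6: YES.
Slack = (n − k + 1) − d = 0.
The code is MDS (slack = 0).
Description: the claimed parameters are [8, 3, 6]_16; such a code would be MDS (meets Singleton bound).


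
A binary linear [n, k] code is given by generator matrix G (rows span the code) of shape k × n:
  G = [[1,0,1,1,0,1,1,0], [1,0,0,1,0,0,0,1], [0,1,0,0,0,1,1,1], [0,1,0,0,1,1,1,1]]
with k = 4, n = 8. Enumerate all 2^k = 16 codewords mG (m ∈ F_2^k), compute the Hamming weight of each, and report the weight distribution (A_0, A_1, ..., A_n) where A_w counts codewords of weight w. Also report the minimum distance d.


Weight distribution: A_0 = 1, A_1 = 1, A_2 = 1, A_3 = 2, A_4 = 3, A_5 = 5, A_6 = 3. Minimum distance d = 1.

Enumerate all 2^4 = 16 messages m ∈ F_2^4.
For each, compute codeword c = mG in F_2^8, then tally its weight.
  m = 0000 → c = 00000000, weight = 0.
  m = 1000 → c = 10110110, weight = 5.
  m = 0100 → c = 10010001, weight = 3.
  m = 1100 → c = 00100111, weight = 4.
  m = 0010 → c = 01000111, weight = 4.
  m = 1010 → c = 11110001, weight = 5.
  m = 0110 → c = 11010110, weight = 5.
  m = 1110 → c = 01100000, weight = 2.
  m = 0001 → c = 01001111, weight = 5.
  m = 1001 → c = 11111001, weight = 6.
  m = 0101 → c = 11011110, weight = 6.
  m = 1101 → c = 01101000, weight = 3.
  m = 0011 → c = 00001000, weight = 1.
  m = 1011 → c = 10111110, weight = 6.
  m = 0111 → c = 10011001, weight = 4.
  m = 1111 → c = 00101111, weight = 5.
Tally weights:
  weight 0: 1 codewords.
  weight 1: 1 codewords.
  weight 2: 1 codewords.
  weight 3: 2 codewords.
  weight 4: 3 codewords.
  weight 5: 5 codewords.
  weight 6: 3 codewords.
Minimum distance d = smallest w > 0 with A_w > 0 = 1.
Sanity: Σ A_w = 16 = 2^4 = 16 ✓.


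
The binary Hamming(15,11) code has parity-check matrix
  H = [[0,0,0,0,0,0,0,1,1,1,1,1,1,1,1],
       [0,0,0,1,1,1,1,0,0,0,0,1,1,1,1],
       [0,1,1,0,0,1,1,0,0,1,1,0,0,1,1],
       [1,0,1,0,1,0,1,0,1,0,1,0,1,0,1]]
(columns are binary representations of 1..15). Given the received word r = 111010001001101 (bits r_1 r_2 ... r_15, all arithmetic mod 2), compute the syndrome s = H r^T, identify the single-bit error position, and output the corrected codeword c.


s = (0, 0, 1, 0)^T, error position = 2, corrected codeword c = 101010001001101

Compute s = H r^T mod 2 one row at a time:
  s_1 = 0 + 1 + 0 + 0 + 1 + 1 + 0 + 1 = 4 ≡ 0 (mod 2).
  s_2 = 0 + 1 + 0 + 0 + 1 + 1 + 0 + 1 = 4 ≡ 0 (mod 2).
  s_3 = 1 + 1 + 0 + 0 + 0 + 0 + 0 + 1 = 3 ≡ 1 (mod 2).
  s_4 = 1 + 1 + 1 + 0 + 1 + 0 + 1 + 1 = 6 ≡ 0 (mod 2).
s = (0, 0, 1, 0)^T — this equals column 2 of H (binary 0010), so error is at position 2.
Correct: flip bit 2 of r = 111010001001101 to get c = 101010001001101.


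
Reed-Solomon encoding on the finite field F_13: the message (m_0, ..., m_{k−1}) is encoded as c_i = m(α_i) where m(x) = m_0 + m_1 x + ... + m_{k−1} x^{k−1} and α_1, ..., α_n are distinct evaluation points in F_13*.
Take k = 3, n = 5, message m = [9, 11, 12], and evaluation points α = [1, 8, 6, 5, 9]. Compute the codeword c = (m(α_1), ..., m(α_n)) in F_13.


c = [6, 7, 0, 0, 1]

Message polynomial: m(x) = 9 + 11·x + 12·x^2 (mod 13).
For each evaluation point α_i, compute m(α_i) mod 13:
  α_1 = 1: Horner steps 12 → 10 → 6, so m(1) = 6.
  α_2 = 8: Horner steps 12 → 3 → 7, so m(8) = 7.
  α_3 = 6: Horner steps 12 → 5 → 0, so m(6) = 0.
  α_4 = 5: Horner steps 12 → 6 → 0, so m(5) = 0.
  α_5 = 9: Horner steps 12 → 2 → 1, so m(9) = 1.
Codeword c = [6, 7, 0, 0, 1] ∈ F_13^5.


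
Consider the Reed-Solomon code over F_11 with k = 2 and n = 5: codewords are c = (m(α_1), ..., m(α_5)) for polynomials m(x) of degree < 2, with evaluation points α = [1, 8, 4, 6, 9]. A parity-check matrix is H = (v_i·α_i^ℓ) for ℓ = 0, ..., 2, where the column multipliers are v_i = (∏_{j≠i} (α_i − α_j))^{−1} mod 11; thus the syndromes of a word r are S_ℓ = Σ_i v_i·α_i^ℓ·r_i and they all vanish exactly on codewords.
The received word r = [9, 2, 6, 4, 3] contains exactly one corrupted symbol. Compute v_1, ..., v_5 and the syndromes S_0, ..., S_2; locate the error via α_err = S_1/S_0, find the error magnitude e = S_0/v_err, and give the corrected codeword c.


S = (9, 4, 3), error at position 5, error magnitude e = 2, c = [9, 2, 6, 4, 1].

Step 1: column multipliers v_i = (∏_{j≠i}(α_i − α_j))^{−1} mod 11.
  i = 1 (α = 1): (1−8)(1−4)(1−6)(1−9) = (−7)·(−3)·(−5)·(−8) = 840 ≡ 4, so v_1 = 4^{−1} = 3 (mod 11).
  i = 2 (α = 8): (8−1)(8−4)(8−6)(8−9) = 7·4·2·(−1) = −56 ≡ 10, so v_2 = 10^{−1} = 10 (mod 11).
  i = 3 (α = 4): (4−1)(4−8)(4−6)(4−9) = 3·(−4)·(−2)·(−5) = −120 ≡ 1, so v_3 = 1^{−1} = 1 (mod 11).
  i = 4 (α = 6): (6−1)(6−8)(6−4)(6−9) = 5·(−2)·2·(−3) = 60 ≡ 5, so v_4 = 5^{−1} = 9 (mod 11).
  i = 5 (α = 9): (9−1)(9−8)(9−4)(9−6) = 8·1·5·3 = 120 ≡ 10, so v_5 = 10^{−1} = 10 (mod 11).
  v = [3, 10, 1, 9, 10].
Step 2: syndromes of r = [9, 2, 6, 4, 3] (all sums mod 11).
  S_0 = Σ v_i r_i = 3·9 + 10·2 + 1·6 + 9·4 + 10·3 = 119 ≡ 9.
  S_1 = Σ v_i α_i r_i = 3·1·9 + 10·8·2 + 1·4·6 + 9·6·4 + 10·9·3 = 697 ≡ 4.
  α_i^2 mod 11 = [1, 9, 5, 3, 4].
  S_2 = Σ v_i α_i^2 r_i = 3·1·9 + 10·9·2 + 1·5·6 + 9·3·4 + 10·4·3 = 465 ≡ 3.
  S = (9, 4, 3) ≠ 0, so r is not a codeword (an error is present).
Step 3: locate the error. For a single error e at position i, S_ℓ = v_i·e·α_i^ℓ, so α_err = S_1/S_0.
  S_0^{−1} = 9^{−1} = 5 (mod 11), so α_err = 4·5 = 20 ≡ 9 = α_5. Error position i = 5.
  Consistency check: S_2/S_1 = 3·3 = 9 ≡ 9 = α_err ✓ (single-error assumption holds).
Step 4: error magnitude e = S_0/v_5 = S_0·∏_{j≠5}(α_5 − α_j) = 9·10 = 90 ≡ 2 (mod 11).
Step 5: correct position 5: c_5 = r_5 − e = 3 − 2 ≡ 1 (mod 11). Hence c = [9, 2, 6, 4, 1].
  Check: interpolating c through the α_i gives m(x) = 10 + 10·x (degree < 2) with m(α_i) = c_i for every i, so c is indeed a codeword.


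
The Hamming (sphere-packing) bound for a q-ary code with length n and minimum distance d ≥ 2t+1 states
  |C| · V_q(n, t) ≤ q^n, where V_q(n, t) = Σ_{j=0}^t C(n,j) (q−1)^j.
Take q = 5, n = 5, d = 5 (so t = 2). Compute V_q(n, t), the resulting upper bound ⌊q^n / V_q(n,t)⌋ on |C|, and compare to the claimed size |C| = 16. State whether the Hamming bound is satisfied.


V_q(n, t) = 181, q^n = 3125, Hamming bound = 17, |C| = 16 ≤ bound (satisfied).

Step 1: Compute V_q(n, t) = Σ_{j=0}^2 C(n, j) (q−1)^j.
  j = 0: C(5,0)·(4)^0 = 1·1 = 1.
  j = 1: C(5,1)·(4)^1 = 5·4 = 20.
  j = 2: C(5,2)·(4)^2 = 10·16 = 160.
  V_q(n, t) = 1 + 20 + 160 = 181.
Step 2: q^n = 5^5 = 3125.
Step 3: Hamming bound ⌊q^n / V_q(n,t)⌋ = ⌊3125/181⌋ = 17.
Step 4: Compare |C| = 16 to 17: satisfied.
The claimed |C| lies below the Hamming bound.


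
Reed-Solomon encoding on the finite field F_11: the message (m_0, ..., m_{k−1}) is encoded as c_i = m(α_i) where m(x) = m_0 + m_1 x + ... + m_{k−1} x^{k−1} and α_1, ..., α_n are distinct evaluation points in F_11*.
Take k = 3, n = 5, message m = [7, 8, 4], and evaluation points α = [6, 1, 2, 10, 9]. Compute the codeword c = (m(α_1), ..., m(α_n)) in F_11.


c = [1, 8, 6, 3, 7]

Message polynomial: m(x) = 7 + 8·x + 4·x^2 (mod 11).
For each evaluation point α_i, compute m(α_i) mod 11:
  α_1 = 6: Horner steps 4 → 10 → 1, so m(6) = 1.
  α_2 = 1: Horner steps 4 → 1 → 8, so m(1) = 8.
  α_3 = 2: Horner steps 4 → 5 → 6, so m(2) = 6.
  α_4 = 10: Horner steps 4 → 4 → 3, so m(10) = 3.
  α_5 = 9: Horner steps 4 → 0 → 7, so m(9) = 7.
Codeword c = [1, 8, 6, 3, 7] ∈ F_11^5.


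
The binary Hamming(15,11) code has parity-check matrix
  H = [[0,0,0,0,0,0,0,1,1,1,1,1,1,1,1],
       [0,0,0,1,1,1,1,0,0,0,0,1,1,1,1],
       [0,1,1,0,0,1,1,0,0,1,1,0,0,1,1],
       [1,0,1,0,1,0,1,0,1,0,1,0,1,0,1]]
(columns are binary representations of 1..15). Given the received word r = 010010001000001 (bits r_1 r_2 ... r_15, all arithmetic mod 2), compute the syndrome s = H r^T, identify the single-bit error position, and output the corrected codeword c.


s = (0, 0, 0, 1)^T, error position = 1, corrected codeword c = 110010001000001

Compute s = H r^T mod 2 one row at a time:
  s_1 = 0 + 1 + 0 + 0 + 0 + 0 + 0 + 1 = 2 ≡ 0 (mod 2).
  s_2 = 0 + 1 + 0 + 0 + 0 + 0 + 0 + 1 = 2 ≡ 0 (mod 2).
  s_3 = 1 + 0 + 0 + 0 + 0 + 0 + 0 + 1 = 2 ≡ 0 (mod 2).
  s_4 = 0 + 0 + 1 + 0 + 1 + 0 + 0 + 1 = 3 ≡ 1 (mod 2).
s = (0, 0, 0, 1)^T — this equals column 1 of H (binary 0001), so error is at position 1.
Correct: flip bit 1 of r = 010010001000001 to get c = 110010001000001.


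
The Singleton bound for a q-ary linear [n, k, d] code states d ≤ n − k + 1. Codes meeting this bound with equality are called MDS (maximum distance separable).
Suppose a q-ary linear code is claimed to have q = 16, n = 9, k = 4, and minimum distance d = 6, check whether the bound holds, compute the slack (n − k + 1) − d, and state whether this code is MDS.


Singleton RHS = n − k + 1 = 6, slack = 0, bound satisfied, MDS.

Singleton bound: d ≤ n − k + 1.
Here n = 9, k = 4, so n − k + 1 = 6.
Given d = 6, check d ≤ 6: YES.
Slack = (n − k + 1) − d = 0.
The code is MDS (slack = 0).
Description: the claimed parameters are [9, 4, 6]_16; such a code would be MDS (meets Singleton bound).


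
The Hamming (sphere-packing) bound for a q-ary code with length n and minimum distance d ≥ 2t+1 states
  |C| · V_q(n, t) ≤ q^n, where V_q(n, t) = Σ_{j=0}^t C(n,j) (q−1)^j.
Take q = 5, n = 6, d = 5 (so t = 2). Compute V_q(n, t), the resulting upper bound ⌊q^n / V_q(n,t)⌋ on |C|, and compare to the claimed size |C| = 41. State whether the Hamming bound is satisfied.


V_q(n, t) = 265, q^n = 15625, Hamming bound = 58, |C| = 41 ≤ bound (satisfied).

Step 1: Compute V_q(n, t) = Σ_{j=0}^2 C(n, j) (q−1)^j.
  j = 0: C(6,0)·(4)^0 = 1·1 = 1.
  j = 1: C(6,1)·(4)^1 = 6·4 = 24.
  j = 2: C(6,2)·(4)^2 = 15·16 = 240.
  V_q(n, t) = 1 + 24 + 240 = 265.
Step 2: q^n = 5^6 = 15625.
Step 3: Hamming bound ⌊q^n / V_q(n,t)⌋ = ⌊15625/265⌋ = 58.
Step 4: Compare |C| = 41 to 58: satisfied.
The claimed |C| lies below the Hamming bound.


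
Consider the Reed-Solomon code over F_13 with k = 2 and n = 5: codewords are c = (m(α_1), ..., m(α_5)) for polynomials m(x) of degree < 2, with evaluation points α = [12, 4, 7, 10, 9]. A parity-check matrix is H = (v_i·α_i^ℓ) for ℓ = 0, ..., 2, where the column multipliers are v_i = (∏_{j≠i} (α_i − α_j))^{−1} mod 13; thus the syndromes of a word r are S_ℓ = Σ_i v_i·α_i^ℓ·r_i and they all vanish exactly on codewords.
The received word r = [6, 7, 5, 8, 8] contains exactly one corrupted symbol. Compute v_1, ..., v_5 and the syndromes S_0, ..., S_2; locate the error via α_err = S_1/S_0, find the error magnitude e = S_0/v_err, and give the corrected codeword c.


S = (6, 8, 2), error at position 4, error magnitude e = 5, c = [6, 7, 5, 3, 8].

Step 1: column multipliers v_i = (∏_{j≠i}(α_i − α_j))^{−1} mod 13.
  i = 1 (α = 12): (12−4)(12−7)(12−10)(12−9) = 8·5·2·3 = 240 ≡ 6, so v_1 = 6^{−1} = 11 (mod 13).
  i = 2 (α = 4): (4−12)(4−7)(4−10)(4−9) = (−8)·(−3)·(−6)·(−5) = 720 ≡ 5, so v_2 = 5^{−1} = 8 (mod 13).
  i = 3 (α = 7): (7−12)(7−4)(7−10)(7−9) = (−5)·3·(−3)·(−2) = −90 ≡ 1, so v_3 = 1^{−1} = 1 (mod 13).
  i = 4 (α = 10): (10−12)(10−4)(10−7)(10−9) = (−2)·6·3·1 = −36 ≡ 3, so v_4 = 3^{−1} = 9 (mod 13).
  i = 5 (α = 9): (9−12)(9−4)(9−7)(9−10) = (−3)·5·2·(−1) = 30 ≡ 4, so v_5 = 4^{−1} = 10 (mod 13).
  v = [11, 8, 1, 9, 10].
Step 2: syndromes of r = [6, 7, 5, 8, 8] (all sums mod 13).
  S_0 = Σ v_i r_i = 11·6 + 8·7 + 1·5 + 9·8 + 10·8 = 279 ≡ 6.
  S_1 = Σ v_i α_i r_i = 11·12·6 + 8·4·7 + 1·7·5 + 9·10·8 + 10·9·8 = 2491 ≡ 8.
  α_i^2 mod 13 = [1, 3, 10, 9, 3].
  S_2 = Σ v_i α_i^2 r_i = 11·1·6 + 8·3·7 + 1·10·5 + 9·9·8 + 10·3·8 = 1172 ≡ 2.
  S = (6, 8, 2) ≠ 0, so r is not a codeword (an error is present).
Step 3: locate the error. For a single error e at position i, S_ℓ = v_i·e·α_i^ℓ, so α_err = S_1/S_0.
  S_0^{−1} = 6^{−1} = 11 (mod 13), so α_err = 8·11 = 88 ≡ 10 = α_4. Error position i = 4.
  Consistency check: S_2/S_1 = 2·5 = 10 ≡ 10 = α_err ✓ (single-error assumption holds).
Step 4: error magnitude e = S_0/v_4 = S_0·∏_{j≠4}(α_4 − α_j) = 6·3 = 18 ≡ 5 (mod 13).
Step 5: correct position 4: c_4 = r_4 − e = 8 − 5 ≡ 3 (mod 13). Hence c = [6, 7, 5, 3, 8].
  Check: interpolating c through the α_i gives m(x) = 1 + 8·x (degree < 2) with m(α_i) = c_i for every i, so c is indeed a codeword.


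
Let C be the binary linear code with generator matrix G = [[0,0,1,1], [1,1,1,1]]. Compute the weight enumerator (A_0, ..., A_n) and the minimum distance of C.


Weight distribution: A_0 = 1, A_2 = 2, A_4 = 1. Minimum distance d = 2.

Enumerate all 2^2 = 4 messages m ∈ F_2^2.
For each, compute codeword c = mG in F_2^4, then tally its weight.
  m = 00 → c = 0000, weight = 0.
  m = 10 → c = 0011, weight = 2.
  m = 01 → c = 1111, weight = 4.
  m = 11 → c = 1100, weight = 2.
Tally weights:
  weight 0: 1 codewords.
  weight 2: 2 codewords.
  weight 4: 1 codewords.
Minimum distance d = smallest w > 0 with A_w > 0 = 2.
Sanity: Σ A_w = 4 = 2^2 = 4 ✓.


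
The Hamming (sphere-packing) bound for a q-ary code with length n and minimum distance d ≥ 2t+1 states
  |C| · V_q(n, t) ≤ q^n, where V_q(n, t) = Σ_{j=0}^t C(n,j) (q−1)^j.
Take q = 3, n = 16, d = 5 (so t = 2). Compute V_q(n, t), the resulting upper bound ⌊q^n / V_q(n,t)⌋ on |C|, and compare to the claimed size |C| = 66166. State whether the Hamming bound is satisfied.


V_q(n, t) = 513, q^n = 43046721, Hamming bound = 83911, |C| = 66166 ≤ bound (satisfied).

Step 1: Compute V_q(n, t) = Σ_{j=0}^2 C(n, j) (q−1)^j.
  j = 0: C(16,0)·(2)^0 = 1·1 = 1.
  j = 1: C(16,1)·(2)^1 = 16·2 = 32.
  j = 2: C(16,2)·(2)^2 = 120·4 = 480.
  V_q(n, t) = 1 + 32 + 480 = 513.
Step 2: q^n = 3^16 = 43046721.
Step 3: Hamming bound ⌊q^n / V_q(n,t)⌋ = ⌊43046721/513⌋ = 83911.
Step 4: Compare |C| = 66166 to 83911: satisfied.
The claimed |C| lies below the Hamming bound.


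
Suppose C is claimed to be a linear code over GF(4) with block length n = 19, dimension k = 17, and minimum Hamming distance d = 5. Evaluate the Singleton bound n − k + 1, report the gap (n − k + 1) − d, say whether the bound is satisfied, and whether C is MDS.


Singleton RHS = n − k + 1 = 3, slack = -2, bound violated (no such code; not MDS).

Singleton bound: d ≤ n − k + 1.
Here n = 19, k = 17, so n − k + 1 = 3.
Given d = 5, check d ≤ 3: NO.
Slack = (n − k + 1) − d = -2.
The slack is negative: d = 5 exceeds n − k + 1 = 3 by 2, so the Singleton bound is violated and no linear [19, 17, 5]_4 code can exist. In particular it is not MDS (MDS requires d = n − k + 1 exactly).
Description: the claimed parameters are [19, 17, 5]_4; such a code would be impossible (violates the Singleton bound).


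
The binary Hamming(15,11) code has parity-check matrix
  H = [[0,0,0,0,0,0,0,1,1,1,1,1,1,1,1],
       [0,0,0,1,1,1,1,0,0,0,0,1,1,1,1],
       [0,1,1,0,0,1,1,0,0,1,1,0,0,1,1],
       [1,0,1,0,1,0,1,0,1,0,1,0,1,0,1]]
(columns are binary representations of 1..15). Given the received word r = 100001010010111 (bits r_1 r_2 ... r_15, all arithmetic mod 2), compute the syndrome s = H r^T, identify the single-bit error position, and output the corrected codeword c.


s = (1, 0, 0, 0)^T, error position = 8, corrected codeword c = 100001000010111

Compute s = H r^T mod 2 one row at a time:
  s_1 = 1 + 0 + 0 + 1 + 0 + 1 + 1 + 1 = 5 ≡ 1 (mod 2).
  s_2 = 0 + 0 + 1 + 0 + 0 + 1 + 1 + 1 = 4 ≡ 0 (mod 2).
  s_3 = 0 + 0 + 1 + 0 + 0 + 1 + 1 + 1 = 4 ≡ 0 (mod 2).
  s_4 = 1 + 0 + 0 + 0 + 0 + 1 + 1 + 1 = 4 ≡ 0 (mod 2).
s = (1, 0, 0, 0)^T — this equals column 8 of H (binary 1000), so error is at position 8.
Correct: flip bit 8 of r = 100001010010111 to get c = 100001000010111.


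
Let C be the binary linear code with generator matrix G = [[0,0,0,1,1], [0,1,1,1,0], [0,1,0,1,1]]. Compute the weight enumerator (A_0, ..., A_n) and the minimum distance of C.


Weight distribution: A_0 = 1, A_1 = 1, A_2 = 3, A_3 = 3. Minimum distance d = 1.

Enumerate all 2^3 = 8 messages m ∈ F_2^3.
For each, compute codeword c = mG in F_2^5, then tally its weight.
  m = 000 → c = 00000, weight = 0.
  m = 100 → c = 00011, weight = 2.
  m = 010 → c = 01110, weight = 3.
  m = 110 → c = 01101, weight = 3.
  m = 001 → c = 01011, weight = 3.
  m = 101 → c = 01000, weight = 1.
  m = 011 → c = 00101, weight = 2.
  m = 111 → c = 00110, weight = 2.
Tally weights:
  weight 0: 1 codewords.
  weight 1: 1 codewords.
  weight 2: 3 codewords.
  weight 3: 3 codewords.
Minimum distance d = smallest w > 0 with A_w > 0 = 1.
Sanity: Σ A_w = 8 = 2^3 = 8 ✓.


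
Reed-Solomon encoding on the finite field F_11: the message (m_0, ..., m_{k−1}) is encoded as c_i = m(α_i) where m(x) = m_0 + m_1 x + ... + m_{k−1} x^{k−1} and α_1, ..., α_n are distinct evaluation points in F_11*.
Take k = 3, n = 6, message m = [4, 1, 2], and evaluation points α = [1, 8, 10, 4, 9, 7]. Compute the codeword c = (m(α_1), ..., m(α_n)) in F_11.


c = [7, 8, 5, 7, 10, 10]

Message polynomial: m(x) = 4 + 1·x + 2·x^2 (mod 11).
For each evaluation point α_i, compute m(α_i) mod 11:
  α_1 = 1: Horner steps 2 → 3 → 7, so m(1) = 7.
  α_2 = 8: Horner steps 2 → 6 → 8, so m(8) = 8.
  α_3 = 10: Horner steps 2 → 10 → 5, so m(10) = 5.
  α_4 = 4: Horner steps 2 → 9 → 7, so m(4) = 7.
  α_5 = 9: Horner steps 2 → 8 → 10, so m(9) = 10.
  α_6 = 7: Horner steps 2 → 4 → 10, so m(7) = 10.
Codeword c = [7, 8, 5, 7, 10, 10] ∈ F_11^6.


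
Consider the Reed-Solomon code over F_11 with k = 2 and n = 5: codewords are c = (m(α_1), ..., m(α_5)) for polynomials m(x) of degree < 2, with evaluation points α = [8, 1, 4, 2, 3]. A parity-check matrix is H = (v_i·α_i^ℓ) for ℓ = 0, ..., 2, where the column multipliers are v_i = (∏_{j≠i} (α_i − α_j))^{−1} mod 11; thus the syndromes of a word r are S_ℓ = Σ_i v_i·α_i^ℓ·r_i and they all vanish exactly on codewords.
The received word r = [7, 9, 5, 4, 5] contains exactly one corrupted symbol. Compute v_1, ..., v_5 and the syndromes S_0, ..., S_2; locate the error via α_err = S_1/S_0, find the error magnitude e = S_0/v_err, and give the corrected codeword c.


S = (5, 4, 1), error at position 5, error magnitude e = 6, c = [7, 9, 5, 4, 10].

Step 1: column multipliers v_i = (∏_{j≠i}(α_i − α_j))^{−1} mod 11.
  i = 1 (α = 8): (8−1)(8−4)(8−2)(8−3) = 7·4·6·5 = 840 ≡ 4, so v_1 = 4^{−1} = 3 (mod 11).
  i = 2 (α = 1): (1−8)(1−4)(1−2)(1−3) = (−7)·(−3)·(−1)·(−2) = 42 ≡ 9, so v_2 = 9^{−1} = 5 (mod 11).
  i = 3 (α = 4): (4−8)(4−1)(4−2)(4−3) = (−4)·3·2·1 = −24 ≡ 9, so v_3 = 9^{−1} = 5 (mod 11).
  i = 4 (α = 2): (2−8)(2−1)(2−4)(2−3) = (−6)·1·(−2)·(−1) = −12 ≡ 10, so v_4 = 10^{−1} = 10 (mod 11).
  i = 5 (α = 3): (3−8)(3−1)(3−4)(3−2) = (−5)·2·(−1)·1 = 10 ≡ 10, so v_5 = 10^{−1} = 10 (mod 11).
  v = [3, 5, 5, 10, 10].
Step 2: syndromes of r = [7, 9, 5, 4, 5] (all sums mod 11).
  S_0 = Σ v_i r_i = 3·7 + 5·9 + 5·5 + 10·4 + 10·5 = 181 ≡ 5.
  S_1 = Σ v_i α_i r_i = 3·8·7 + 5·1·9 + 5·4·5 + 10·2·4 + 10·3·5 = 543 ≡ 4.
  α_i^2 mod 11 = [9, 1, 5, 4, 9].
  S_2 = Σ v_i α_i^2 r_i = 3·9·7 + 5·1·9 + 5·5·5 + 10·4·4 + 10·9·5 = 969 ≡ 1.
  S = (5, 4, 1) ≠ 0, so r is not a codeword (an error is present).
Step 3: locate the error. For a single error e at position i, S_ℓ = v_i·e·α_i^ℓ, so α_err = S_1/S_0.
  S_0^{−1} = 5^{−1} = 9 (mod 11), so α_err = 4·9 = 36 ≡ 3 = α_5. Error position i = 5.
  Consistency check: S_2/S_1 = 1·3 = 3 ≡ 3 = α_err ✓ (single-error assumption holds).
Step 4: error magnitude e = S_0/v_5 = S_0·∏_{j≠5}(α_5 − α_j) = 5·10 = 50 ≡ 6 (mod 11).
Step 5: correct position 5: c_5 = r_5 − e = 5 − 6 ≡ 10 (mod 11). Hence c = [7, 9, 5, 4, 10].
  Check: interpolating c through the α_i gives m(x) = 3 + 6·x (degree < 2) with m(α_i) = c_i for every i, so c is indeed a codeword.
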